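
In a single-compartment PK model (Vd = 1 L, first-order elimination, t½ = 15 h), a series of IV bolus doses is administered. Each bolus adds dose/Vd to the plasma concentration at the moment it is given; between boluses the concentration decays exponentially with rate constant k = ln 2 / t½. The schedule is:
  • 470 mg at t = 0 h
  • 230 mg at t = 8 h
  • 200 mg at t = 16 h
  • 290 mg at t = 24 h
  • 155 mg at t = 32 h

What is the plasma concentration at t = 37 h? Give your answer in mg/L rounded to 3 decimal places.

k = ln 2 / 15 = 0.04621 per h
Dose 1 (470 mg at t=0 h): 470·exp(−0.04621·37) = 85.027 mg/L
Dose 2 (230 mg at t=8 h): 230·exp(−0.04621·29) = 60.219 mg/L
Dose 3 (200 mg at t=16 h): 200·exp(−0.04621·21) = 75.786 mg/L
Dose 4 (290 mg at t=24 h): 290·exp(−0.04621·13) = 159.040 mg/L
Dose 5 (155 mg at t=32 h): 155·exp(−0.04621·5) = 123.024 mg/L
C(37) = 85.027 + 60.219 + 75.786 + 159.040 + 123.024 = 503.096 mg/L

503.096 mg/L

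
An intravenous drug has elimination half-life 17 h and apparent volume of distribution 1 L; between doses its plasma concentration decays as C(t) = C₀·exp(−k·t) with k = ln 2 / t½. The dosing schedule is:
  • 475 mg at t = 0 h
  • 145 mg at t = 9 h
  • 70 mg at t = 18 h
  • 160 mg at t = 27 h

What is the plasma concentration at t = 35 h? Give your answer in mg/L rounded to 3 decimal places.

k = ln 2 / 17 = 0.04077 per h
Dose 1 (475 mg at t=0 h): 475·exp(−0.04077·35) = 114.006 mg/L
Dose 2 (145 mg at t=9 h): 145·exp(−0.04077·26) = 50.231 mg/L
Dose 3 (70 mg at t=18 h): 70·exp(−0.04077·17) = 35.000 mg/L
Dose 4 (160 mg at t=27 h): 160·exp(−0.04077·8) = 115.467 mg/L
C(35) = 114.006 + 50.231 + 35.000 + 115.467 = 314.703 mg/L

314.703 mg/L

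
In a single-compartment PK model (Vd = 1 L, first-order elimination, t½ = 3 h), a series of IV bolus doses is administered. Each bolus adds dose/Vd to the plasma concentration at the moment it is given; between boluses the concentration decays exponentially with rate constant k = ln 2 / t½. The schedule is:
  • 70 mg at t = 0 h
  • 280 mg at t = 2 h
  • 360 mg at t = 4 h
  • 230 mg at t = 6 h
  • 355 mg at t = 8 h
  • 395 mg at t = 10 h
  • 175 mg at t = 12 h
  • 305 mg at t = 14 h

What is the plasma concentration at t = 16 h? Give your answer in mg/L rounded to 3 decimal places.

474.325 mg/L

k = ln 2 / 3 = 0.23105 per h
Dose 1 (70 mg at t=0 h): 70·exp(−0.23105·16) = 1.736 mg/L
Dose 2 (280 mg at t=2 h): 280·exp(−0.23105·14) = 11.024 mg/L
Dose 3 (360 mg at t=4 h): 360·exp(−0.23105·12) = 22.500 mg/L
Dose 4 (230 mg at t=6 h): 230·exp(−0.23105·10) = 22.819 mg/L
Dose 5 (355 mg at t=8 h): 355·exp(−0.23105·8) = 55.909 mg/L
Dose 6 (395 mg at t=10 h): 395·exp(−0.23105·6) = 98.750 mg/L
Dose 7 (175 mg at t=12 h): 175·exp(−0.23105·4) = 69.449 mg/L
Dose 8 (305 mg at t=14 h): 305·exp(−0.23105·2) = 192.138 mg/L
C(16) = 1.736 + 11.024 + 22.500 + 22.819 + 55.909 + 98.750 + 69.449 + 192.138 = 474.325 mg/L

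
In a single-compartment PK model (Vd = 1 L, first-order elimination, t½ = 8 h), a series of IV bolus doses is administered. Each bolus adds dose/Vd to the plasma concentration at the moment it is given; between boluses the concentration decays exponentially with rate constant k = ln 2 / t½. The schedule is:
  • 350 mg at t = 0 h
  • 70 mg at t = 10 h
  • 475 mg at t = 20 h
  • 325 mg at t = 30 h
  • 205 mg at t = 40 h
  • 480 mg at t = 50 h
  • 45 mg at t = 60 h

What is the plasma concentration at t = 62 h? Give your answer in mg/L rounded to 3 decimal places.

273.213 mg/L

k = ln 2 / 8 = 0.08664 per h
Dose 1 (350 mg at t=0 h): 350·exp(−0.08664·62) = 1.626 mg/L
Dose 2 (70 mg at t=10 h): 70·exp(−0.08664·52) = 0.773 mg/L
Dose 3 (475 mg at t=20 h): 475·exp(−0.08664·42) = 12.482 mg/L
Dose 4 (325 mg at t=30 h): 325·exp(−0.08664·32) = 20.312 mg/L
Dose 5 (205 mg at t=40 h): 205·exp(−0.08664·22) = 30.473 mg/L
Dose 6 (480 mg at t=50 h): 480·exp(−0.08664·12) = 169.706 mg/L
Dose 7 (45 mg at t=60 h): 45·exp(−0.08664·2) = 37.840 mg/L
C(62) = 1.626 + 0.773 + 12.482 + 20.312 + 30.473 + 169.706 + 37.840 = 273.213 mg/L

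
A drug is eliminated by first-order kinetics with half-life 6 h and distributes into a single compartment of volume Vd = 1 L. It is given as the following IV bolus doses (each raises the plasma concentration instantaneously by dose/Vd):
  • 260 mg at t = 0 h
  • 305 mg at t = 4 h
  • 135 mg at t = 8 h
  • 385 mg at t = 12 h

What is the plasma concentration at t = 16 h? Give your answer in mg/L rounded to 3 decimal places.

k = ln 2 / 6 = 0.11552 per h
Dose 1 (260 mg at t=0 h): 260·exp(−0.11552·16) = 40.947 mg/L
Dose 2 (305 mg at t=4 h): 305·exp(−0.11552·12) = 76.250 mg/L
Dose 3 (135 mg at t=8 h): 135·exp(−0.11552·8) = 53.575 mg/L
Dose 4 (385 mg at t=12 h): 385·exp(−0.11552·4) = 242.535 mg/L
C(16) = 40.947 + 76.250 + 53.575 + 242.535 = 413.307 mg/L

413.307 mg/L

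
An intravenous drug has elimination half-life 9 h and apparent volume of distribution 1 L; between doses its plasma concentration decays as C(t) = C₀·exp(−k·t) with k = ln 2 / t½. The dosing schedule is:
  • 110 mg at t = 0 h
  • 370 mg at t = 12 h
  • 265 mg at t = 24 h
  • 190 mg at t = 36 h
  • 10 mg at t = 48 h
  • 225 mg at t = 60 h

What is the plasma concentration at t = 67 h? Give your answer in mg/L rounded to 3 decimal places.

166.647 mg/L

k = ln 2 / 9 = 0.07702 per h
Dose 1 (110 mg at t=0 h): 110·exp(−0.07702·67) = 0.632 mg/L
Dose 2 (370 mg at t=12 h): 370·exp(−0.07702·55) = 5.353 mg/L
Dose 3 (265 mg at t=24 h): 265·exp(−0.07702·43) = 9.660 mg/L
Dose 4 (190 mg at t=36 h): 190·exp(−0.07702·31) = 17.453 mg/L
Dose 5 (10 mg at t=48 h): 10·exp(−0.07702·19) = 2.315 mg/L
Dose 6 (225 mg at t=60 h): 225·exp(−0.07702·7) = 131.235 mg/L
C(67) = 0.632 + 5.353 + 9.660 + 17.453 + 2.315 + 131.235 = 166.647 mg/L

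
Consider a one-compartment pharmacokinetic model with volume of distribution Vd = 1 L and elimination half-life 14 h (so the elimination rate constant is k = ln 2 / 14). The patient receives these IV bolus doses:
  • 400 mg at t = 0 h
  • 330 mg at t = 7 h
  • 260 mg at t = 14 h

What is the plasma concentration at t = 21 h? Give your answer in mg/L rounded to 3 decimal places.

490.269 mg/L

k = ln 2 / 14 = 0.04951 per h
Dose 1 (400 mg at t=0 h): 400·exp(−0.04951·21) = 141.421 mg/L
Dose 2 (330 mg at t=7 h): 330·exp(−0.04951·14) = 165.000 mg/L
Dose 3 (260 mg at t=14 h): 260·exp(−0.04951·7) = 183.848 mg/L
C(21) = 141.421 + 165.000 + 183.848 = 490.269 mg/L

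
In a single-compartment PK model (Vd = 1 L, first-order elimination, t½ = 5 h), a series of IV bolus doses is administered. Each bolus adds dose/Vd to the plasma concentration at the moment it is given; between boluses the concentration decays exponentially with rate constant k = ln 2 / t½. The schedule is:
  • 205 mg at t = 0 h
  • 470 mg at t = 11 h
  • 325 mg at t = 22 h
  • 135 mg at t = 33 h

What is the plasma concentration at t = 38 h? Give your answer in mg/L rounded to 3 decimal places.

k = ln 2 / 5 = 0.13863 per h
Dose 1 (205 mg at t=0 h): 205·exp(−0.13863·38) = 1.057 mg/L
Dose 2 (470 mg at t=11 h): 470·exp(−0.13863·27) = 11.131 mg/L
Dose 3 (325 mg at t=22 h): 325·exp(−0.13863·16) = 35.366 mg/L
Dose 4 (135 mg at t=33 h): 135·exp(−0.13863·5) = 67.500 mg/L
C(38) = 1.057 + 11.131 + 35.366 + 67.500 = 115.054 mg/L

115.054 mg/L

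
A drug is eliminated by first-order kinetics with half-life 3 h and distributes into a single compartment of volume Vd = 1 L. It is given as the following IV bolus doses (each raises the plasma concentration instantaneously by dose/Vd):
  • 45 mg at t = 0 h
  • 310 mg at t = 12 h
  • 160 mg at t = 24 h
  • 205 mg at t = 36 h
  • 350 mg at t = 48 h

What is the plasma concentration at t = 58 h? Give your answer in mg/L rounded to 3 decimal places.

k = ln 2 / 3 = 0.23105 per h
Dose 1 (45 mg at t=0 h): 45·exp(−0.23105·58) = 0.000 mg/L
Dose 2 (310 mg at t=12 h): 310·exp(−0.23105·46) = 0.008 mg/L
Dose 3 (160 mg at t=24 h): 160·exp(−0.23105·34) = 0.062 mg/L
Dose 4 (205 mg at t=36 h): 205·exp(−0.23105·22) = 1.271 mg/L
Dose 5 (350 mg at t=48 h): 350·exp(−0.23105·10) = 34.724 mg/L
C(58) = 0.000 + 0.008 + 0.062 + 1.271 + 34.724 = 36.065 mg/L

36.065 mg/L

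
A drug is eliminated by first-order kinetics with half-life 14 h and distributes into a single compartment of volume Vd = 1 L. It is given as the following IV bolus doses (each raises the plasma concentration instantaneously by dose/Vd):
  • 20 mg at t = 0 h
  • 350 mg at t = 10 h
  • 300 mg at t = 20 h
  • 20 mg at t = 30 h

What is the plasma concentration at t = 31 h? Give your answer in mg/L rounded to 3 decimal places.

k = ln 2 / 14 = 0.04951 per h
Dose 1 (20 mg at t=0 h): 20·exp(−0.04951·31) = 4.310 mg/L
Dose 2 (350 mg at t=10 h): 350·exp(−0.04951·21) = 123.744 mg/L
Dose 3 (300 mg at t=20 h): 300·exp(−0.04951·11) = 174.019 mg/L
Dose 4 (20 mg at t=30 h): 20·exp(−0.04951·1) = 19.034 mg/L
C(31) = 4.310 + 123.744 + 174.019 + 19.034 = 321.107 mg/L

321.107 mg/L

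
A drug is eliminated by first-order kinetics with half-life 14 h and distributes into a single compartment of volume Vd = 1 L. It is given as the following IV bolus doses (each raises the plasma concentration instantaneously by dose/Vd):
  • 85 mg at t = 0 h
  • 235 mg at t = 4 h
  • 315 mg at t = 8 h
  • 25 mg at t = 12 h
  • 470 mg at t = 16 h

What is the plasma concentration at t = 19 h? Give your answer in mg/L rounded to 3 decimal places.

750.530 mg/L

k = ln 2 / 14 = 0.04951 per h
Dose 1 (85 mg at t=0 h): 85·exp(−0.04951·19) = 33.180 mg/L
Dose 2 (235 mg at t=4 h): 235·exp(−0.04951·15) = 111.824 mg/L
Dose 3 (315 mg at t=8 h): 315·exp(−0.04951·11) = 182.720 mg/L
Dose 4 (25 mg at t=12 h): 25·exp(−0.04951·7) = 17.678 mg/L
Dose 5 (470 mg at t=16 h): 470·exp(−0.04951·3) = 405.127 mg/L
C(19) = 33.180 + 111.824 + 182.720 + 17.678 + 405.127 = 750.530 mg/L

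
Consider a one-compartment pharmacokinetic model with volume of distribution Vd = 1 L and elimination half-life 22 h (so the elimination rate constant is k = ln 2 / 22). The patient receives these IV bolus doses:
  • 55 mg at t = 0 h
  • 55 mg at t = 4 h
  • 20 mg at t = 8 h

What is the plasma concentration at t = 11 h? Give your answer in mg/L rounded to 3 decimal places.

k = ln 2 / 22 = 0.03151 per h
Dose 1 (55 mg at t=0 h): 55·exp(−0.03151·11) = 38.891 mg/L
Dose 2 (55 mg at t=4 h): 55·exp(−0.03151·7) = 44.114 mg/L
Dose 3 (20 mg at t=8 h): 20·exp(−0.03151·3) = 18.196 mg/L
C(11) = 38.891 + 44.114 + 18.196 = 101.201 mg/L

101.201 mg/L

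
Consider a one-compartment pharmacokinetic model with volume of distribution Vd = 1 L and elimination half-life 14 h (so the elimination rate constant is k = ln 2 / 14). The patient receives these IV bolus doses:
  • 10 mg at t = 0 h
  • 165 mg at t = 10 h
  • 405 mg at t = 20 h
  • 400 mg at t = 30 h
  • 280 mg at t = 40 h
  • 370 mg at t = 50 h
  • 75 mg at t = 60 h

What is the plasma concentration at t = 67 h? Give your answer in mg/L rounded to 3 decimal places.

k = ln 2 / 14 = 0.04951 per h
Dose 1 (10 mg at t=0 h): 10·exp(−0.04951·67) = 0.363 mg/L
Dose 2 (165 mg at t=10 h): 165·exp(−0.04951·57) = 9.814 mg/L
Dose 3 (405 mg at t=20 h): 405·exp(−0.04951·47) = 39.523 mg/L
Dose 4 (400 mg at t=30 h): 400·exp(−0.04951·37) = 64.044 mg/L
Dose 5 (280 mg at t=40 h): 280·exp(−0.04951·27) = 73.553 mg/L
Dose 6 (370 mg at t=50 h): 370·exp(−0.04951·17) = 159.465 mg/L
Dose 7 (75 mg at t=60 h): 75·exp(−0.04951·7) = 53.033 mg/L
C(67) = 0.363 + 9.814 + 39.523 + 64.044 + 73.553 + 159.465 + 53.033 = 399.796 mg/L

399.796 mg/L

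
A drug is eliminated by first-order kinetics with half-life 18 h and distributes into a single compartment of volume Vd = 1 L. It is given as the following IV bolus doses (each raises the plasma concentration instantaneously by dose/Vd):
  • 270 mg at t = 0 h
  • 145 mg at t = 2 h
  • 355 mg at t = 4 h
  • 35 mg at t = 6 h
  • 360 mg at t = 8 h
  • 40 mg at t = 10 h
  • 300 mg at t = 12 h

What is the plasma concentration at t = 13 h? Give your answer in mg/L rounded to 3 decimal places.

1157.600 mg/L

k = ln 2 / 18 = 0.03851 per h
Dose 1 (270 mg at t=0 h): 270·exp(−0.03851·13) = 163.664 mg/L
Dose 2 (145 mg at t=2 h): 145·exp(−0.03851·11) = 94.930 mg/L
Dose 3 (355 mg at t=4 h): 355·exp(−0.03851·9) = 251.023 mg/L
Dose 4 (35 mg at t=6 h): 35·exp(−0.03851·7) = 26.730 mg/L
Dose 5 (360 mg at t=8 h): 360·exp(−0.03851·5) = 296.950 mg/L
Dose 6 (40 mg at t=10 h): 40·exp(−0.03851·3) = 35.636 mg/L
Dose 7 (300 mg at t=12 h): 300·exp(−0.03851·1) = 288.667 mg/L
C(13) = 163.664 + 94.930 + 251.023 + 26.730 + 296.950 + 35.636 + 288.667 = 1157.600 mg/L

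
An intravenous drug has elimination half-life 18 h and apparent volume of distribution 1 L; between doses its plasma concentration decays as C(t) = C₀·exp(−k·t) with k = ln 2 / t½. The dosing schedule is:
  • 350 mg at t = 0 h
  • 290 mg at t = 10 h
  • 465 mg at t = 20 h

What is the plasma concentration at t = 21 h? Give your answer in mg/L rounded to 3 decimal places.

k = ln 2 / 18 = 0.03851 per h
Dose 1 (350 mg at t=0 h): 350·exp(−0.03851·21) = 155.907 mg/L
Dose 2 (290 mg at t=10 h): 290·exp(−0.03851·11) = 189.861 mg/L
Dose 3 (465 mg at t=20 h): 465·exp(−0.03851·1) = 447.434 mg/L
C(21) = 155.907 + 189.861 + 447.434 = 793.202 mg/L

793.202 mg/L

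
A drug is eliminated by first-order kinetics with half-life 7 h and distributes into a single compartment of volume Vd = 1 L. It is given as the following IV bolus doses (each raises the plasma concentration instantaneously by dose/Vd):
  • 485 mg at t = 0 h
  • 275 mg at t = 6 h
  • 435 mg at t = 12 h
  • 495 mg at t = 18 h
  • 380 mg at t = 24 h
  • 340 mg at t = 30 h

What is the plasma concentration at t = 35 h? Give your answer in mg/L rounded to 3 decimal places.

502.368 mg/L

k = ln 2 / 7 = 0.09902 per h
Dose 1 (485 mg at t=0 h): 485·exp(−0.09902·35) = 15.156 mg/L
Dose 2 (275 mg at t=6 h): 275·exp(−0.09902·29) = 15.567 mg/L
Dose 3 (435 mg at t=12 h): 435·exp(−0.09902·23) = 44.606 mg/L
Dose 4 (495 mg at t=18 h): 495·exp(−0.09902·17) = 91.946 mg/L
Dose 5 (380 mg at t=24 h): 380·exp(−0.09902·11) = 127.861 mg/L
Dose 6 (340 mg at t=30 h): 340·exp(−0.09902·5) = 207.232 mg/L
C(35) = 15.156 + 15.567 + 44.606 + 91.946 + 127.861 + 207.232 = 502.368 mg/L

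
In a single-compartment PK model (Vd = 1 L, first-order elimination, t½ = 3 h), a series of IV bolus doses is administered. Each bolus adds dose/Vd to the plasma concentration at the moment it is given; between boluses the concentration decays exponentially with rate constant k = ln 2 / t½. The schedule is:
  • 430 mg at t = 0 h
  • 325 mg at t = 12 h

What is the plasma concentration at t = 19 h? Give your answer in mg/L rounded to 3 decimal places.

k = ln 2 / 3 = 0.23105 per h
Dose 1 (430 mg at t=0 h): 430·exp(−0.23105·19) = 5.333 mg/L
Dose 2 (325 mg at t=12 h): 325·exp(−0.23105·7) = 64.488 mg/L
C(19) = 5.333 + 64.488 = 69.821 mg/L

69.821 mg/L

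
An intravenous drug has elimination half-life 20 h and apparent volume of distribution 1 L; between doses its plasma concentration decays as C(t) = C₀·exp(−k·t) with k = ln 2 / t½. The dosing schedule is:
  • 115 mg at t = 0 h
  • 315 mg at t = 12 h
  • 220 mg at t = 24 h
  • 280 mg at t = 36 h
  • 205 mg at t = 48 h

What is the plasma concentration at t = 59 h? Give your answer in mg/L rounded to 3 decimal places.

408.269 mg/L

k = ln 2 / 20 = 0.03466 per h
Dose 1 (115 mg at t=0 h): 115·exp(−0.03466·59) = 14.882 mg/L
Dose 2 (315 mg at t=12 h): 315·exp(−0.03466·47) = 61.786 mg/L
Dose 3 (220 mg at t=24 h): 220·exp(−0.03466·35) = 65.406 mg/L
Dose 4 (280 mg at t=36 h): 280·exp(−0.03466·23) = 126.175 mg/L
Dose 5 (205 mg at t=48 h): 205·exp(−0.03466·11) = 140.019 mg/L
C(59) = 14.882 + 61.786 + 65.406 + 126.175 + 140.019 = 408.269 mg/L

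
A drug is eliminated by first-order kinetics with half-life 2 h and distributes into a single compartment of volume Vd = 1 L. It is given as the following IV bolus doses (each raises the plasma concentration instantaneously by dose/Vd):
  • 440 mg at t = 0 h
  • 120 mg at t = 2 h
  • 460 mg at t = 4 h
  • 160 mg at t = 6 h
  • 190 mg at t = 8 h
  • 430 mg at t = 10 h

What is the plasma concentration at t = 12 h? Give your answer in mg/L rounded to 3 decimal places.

k = ln 2 / 2 = 0.34657 per h
Dose 1 (440 mg at t=0 h): 440·exp(−0.34657·12) = 6.875 mg/L
Dose 2 (120 mg at t=2 h): 120·exp(−0.34657·10) = 3.750 mg/L
Dose 3 (460 mg at t=4 h): 460·exp(−0.34657·8) = 28.750 mg/L
Dose 4 (160 mg at t=6 h): 160·exp(−0.34657·6) = 20.000 mg/L
Dose 5 (190 mg at t=8 h): 190·exp(−0.34657·4) = 47.500 mg/L
Dose 6 (430 mg at t=10 h): 430·exp(−0.34657·2) = 215.000 mg/L
C(12) = 6.875 + 3.750 + 28.750 + 20.000 + 47.500 + 215.000 = 321.875 mg/L

321.875 mg/L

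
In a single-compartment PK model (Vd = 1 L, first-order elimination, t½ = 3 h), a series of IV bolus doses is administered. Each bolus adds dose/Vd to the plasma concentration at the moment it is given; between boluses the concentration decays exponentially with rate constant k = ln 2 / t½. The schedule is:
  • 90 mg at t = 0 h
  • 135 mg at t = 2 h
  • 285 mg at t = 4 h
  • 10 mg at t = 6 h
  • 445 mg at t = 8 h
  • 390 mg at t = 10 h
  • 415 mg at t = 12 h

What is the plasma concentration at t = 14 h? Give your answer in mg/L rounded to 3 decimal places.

569.287 mg/L

k = ln 2 / 3 = 0.23105 per h
Dose 1 (90 mg at t=0 h): 90·exp(−0.23105·14) = 3.544 mg/L
Dose 2 (135 mg at t=2 h): 135·exp(−0.23105·12) = 8.438 mg/L
Dose 3 (285 mg at t=4 h): 285·exp(−0.23105·10) = 28.276 mg/L
Dose 4 (10 mg at t=6 h): 10·exp(−0.23105·8) = 1.575 mg/L
Dose 5 (445 mg at t=8 h): 445·exp(−0.23105·6) = 111.250 mg/L
Dose 6 (390 mg at t=10 h): 390·exp(−0.23105·4) = 154.772 mg/L
Dose 7 (415 mg at t=12 h): 415·exp(−0.23105·2) = 261.434 mg/L
C(14) = 3.544 + 8.438 + 28.276 + 1.575 + 111.250 + 154.772 + 261.434 = 569.287 mg/L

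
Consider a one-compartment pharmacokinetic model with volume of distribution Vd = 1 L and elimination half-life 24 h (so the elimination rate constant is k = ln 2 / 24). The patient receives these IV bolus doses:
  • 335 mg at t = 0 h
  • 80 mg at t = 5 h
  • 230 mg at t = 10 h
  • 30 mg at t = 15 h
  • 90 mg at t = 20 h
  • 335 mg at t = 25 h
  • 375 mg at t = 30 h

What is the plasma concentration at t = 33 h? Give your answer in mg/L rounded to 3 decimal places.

972.598 mg/L

k = ln 2 / 24 = 0.02888 per h
Dose 1 (335 mg at t=0 h): 335·exp(−0.02888·33) = 129.160 mg/L
Dose 2 (80 mg at t=5 h): 80·exp(−0.02888·28) = 35.636 mg/L
Dose 3 (230 mg at t=10 h): 230·exp(−0.02888·23) = 118.370 mg/L
Dose 4 (30 mg at t=15 h): 30·exp(−0.02888·18) = 17.838 mg/L
Dose 5 (90 mg at t=20 h): 90·exp(−0.02888·13) = 61.828 mg/L
Dose 6 (335 mg at t=25 h): 335·exp(−0.02888·8) = 265.890 mg/L
Dose 7 (375 mg at t=30 h): 375·exp(−0.02888·3) = 343.877 mg/L
C(33) = 129.160 + 35.636 + 118.370 + 17.838 + 61.828 + 265.890 + 343.877 = 972.598 mg/L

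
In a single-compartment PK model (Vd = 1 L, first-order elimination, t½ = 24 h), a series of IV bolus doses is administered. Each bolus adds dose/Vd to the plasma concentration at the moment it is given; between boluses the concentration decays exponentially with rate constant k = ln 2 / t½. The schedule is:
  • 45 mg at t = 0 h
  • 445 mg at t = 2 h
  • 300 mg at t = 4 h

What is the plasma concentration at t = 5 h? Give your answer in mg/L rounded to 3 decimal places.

k = ln 2 / 24 = 0.02888 per h
Dose 1 (45 mg at t=0 h): 45·exp(−0.02888·5) = 38.949 mg/L
Dose 2 (445 mg at t=2 h): 445·exp(−0.02888·3) = 408.067 mg/L
Dose 3 (300 mg at t=4 h): 300·exp(−0.02888·1) = 291.460 mg/L
C(5) = 38.949 + 408.067 + 291.460 = 738.476 mg/L

738.476 mg/L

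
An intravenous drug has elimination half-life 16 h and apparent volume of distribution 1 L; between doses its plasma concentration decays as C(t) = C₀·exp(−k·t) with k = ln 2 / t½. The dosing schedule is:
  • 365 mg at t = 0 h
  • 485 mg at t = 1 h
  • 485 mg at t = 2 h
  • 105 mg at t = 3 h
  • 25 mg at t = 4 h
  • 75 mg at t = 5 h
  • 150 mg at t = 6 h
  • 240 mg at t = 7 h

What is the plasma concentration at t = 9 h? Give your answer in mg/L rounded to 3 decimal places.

1464.193 mg/L

k = ln 2 / 16 = 0.04332 per h
Dose 1 (365 mg at t=0 h): 365·exp(−0.04332·9) = 247.152 mg/L
Dose 2 (485 mg at t=1 h): 485·exp(−0.04332·8) = 342.947 mg/L
Dose 3 (485 mg at t=2 h): 485·exp(−0.04332·7) = 358.130 mg/L
Dose 4 (105 mg at t=3 h): 105·exp(−0.04332·6) = 80.966 mg/L
Dose 5 (25 mg at t=4 h): 25·exp(−0.04332·5) = 20.131 mg/L
Dose 6 (75 mg at t=5 h): 75·exp(−0.04332·4) = 63.067 mg/L
Dose 7 (150 mg at t=6 h): 150·exp(−0.04332·3) = 131.719 mg/L
Dose 8 (240 mg at t=7 h): 240·exp(−0.04332·2) = 220.081 mg/L
C(9) = 247.152 + 342.947 + 358.130 + 80.966 + 20.131 + 63.067 + 131.719 + 220.081 = 1464.193 mg/L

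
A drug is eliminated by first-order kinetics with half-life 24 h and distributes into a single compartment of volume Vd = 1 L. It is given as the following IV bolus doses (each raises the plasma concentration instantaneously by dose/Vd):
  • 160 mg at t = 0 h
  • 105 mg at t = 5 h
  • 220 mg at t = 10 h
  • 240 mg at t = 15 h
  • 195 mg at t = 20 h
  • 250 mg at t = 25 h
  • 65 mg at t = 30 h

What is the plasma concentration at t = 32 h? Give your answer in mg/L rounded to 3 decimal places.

778.543 mg/L

k = ln 2 / 24 = 0.02888 per h
Dose 1 (160 mg at t=0 h): 160·exp(−0.02888·32) = 63.496 mg/L
Dose 2 (105 mg at t=5 h): 105·exp(−0.02888·27) = 48.143 mg/L
Dose 3 (220 mg at t=10 h): 220·exp(−0.02888·22) = 116.541 mg/L
Dose 4 (240 mg at t=15 h): 240·exp(−0.02888·17) = 146.886 mg/L
Dose 5 (195 mg at t=20 h): 195·exp(−0.02888·12) = 137.886 mg/L
Dose 6 (250 mg at t=25 h): 250·exp(−0.02888·7) = 204.239 mg/L
Dose 7 (65 mg at t=30 h): 65·exp(−0.02888·2) = 61.352 mg/L
C(32) = 63.496 + 48.143 + 116.541 + 146.886 + 137.886 + 204.239 + 61.352 = 778.543 mg/L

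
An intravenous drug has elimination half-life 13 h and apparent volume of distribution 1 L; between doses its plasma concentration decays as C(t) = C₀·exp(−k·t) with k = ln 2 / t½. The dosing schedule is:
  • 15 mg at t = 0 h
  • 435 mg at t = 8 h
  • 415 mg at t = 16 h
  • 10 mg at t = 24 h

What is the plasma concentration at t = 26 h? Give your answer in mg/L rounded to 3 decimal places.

k = ln 2 / 13 = 0.05332 per h
Dose 1 (15 mg at t=0 h): 15·exp(−0.05332·26) = 3.750 mg/L
Dose 2 (435 mg at t=8 h): 435·exp(−0.05332·18) = 166.601 mg/L
Dose 3 (415 mg at t=16 h): 415·exp(−0.05332·10) = 243.493 mg/L
Dose 4 (10 mg at t=24 h): 10·exp(−0.05332·2) = 8.989 mg/L
C(26) = 3.750 + 166.601 + 243.493 + 8.989 = 422.833 mg/L

422.833 mg/L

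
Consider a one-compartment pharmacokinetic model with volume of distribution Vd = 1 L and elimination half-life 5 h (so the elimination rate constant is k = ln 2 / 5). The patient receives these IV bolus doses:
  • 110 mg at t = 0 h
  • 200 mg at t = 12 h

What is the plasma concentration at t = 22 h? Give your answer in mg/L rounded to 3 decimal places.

55.210 mg/L

k = ln 2 / 5 = 0.13863 per h
Dose 1 (110 mg at t=0 h): 110·exp(−0.13863·22) = 5.210 mg/L
Dose 2 (200 mg at t=12 h): 200·exp(−0.13863·10) = 50.000 mg/L
C(22) = 5.210 + 50.000 = 55.210 mg/L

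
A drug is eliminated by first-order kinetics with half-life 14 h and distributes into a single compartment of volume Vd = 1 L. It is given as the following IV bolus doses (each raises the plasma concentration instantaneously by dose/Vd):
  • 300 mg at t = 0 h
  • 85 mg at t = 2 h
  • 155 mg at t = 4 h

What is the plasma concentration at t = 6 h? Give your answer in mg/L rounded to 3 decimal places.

433.015 mg/L

k = ln 2 / 14 = 0.04951 per h
Dose 1 (300 mg at t=0 h): 300·exp(−0.04951·6) = 222.899 mg/L
Dose 2 (85 mg at t=2 h): 85·exp(−0.04951·4) = 69.729 mg/L
Dose 3 (155 mg at t=4 h): 155·exp(−0.04951·2) = 140.387 mg/L
C(6) = 222.899 + 69.729 + 140.387 = 433.015 mg/L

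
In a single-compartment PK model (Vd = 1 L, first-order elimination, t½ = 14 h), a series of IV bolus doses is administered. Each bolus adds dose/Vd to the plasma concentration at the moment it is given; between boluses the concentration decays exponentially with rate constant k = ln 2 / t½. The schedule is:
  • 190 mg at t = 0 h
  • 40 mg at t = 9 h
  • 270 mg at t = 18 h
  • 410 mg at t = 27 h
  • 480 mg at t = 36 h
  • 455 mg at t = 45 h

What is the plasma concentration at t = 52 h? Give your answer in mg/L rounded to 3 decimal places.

727.407 mg/L

k = ln 2 / 14 = 0.04951 per h
Dose 1 (190 mg at t=0 h): 190·exp(−0.04951·52) = 14.476 mg/L
Dose 2 (40 mg at t=9 h): 40·exp(−0.04951·43) = 4.758 mg/L
Dose 3 (270 mg at t=18 h): 270·exp(−0.04951·34) = 50.152 mg/L
Dose 4 (410 mg at t=27 h): 410·exp(−0.04951·25) = 118.913 mg/L
Dose 5 (480 mg at t=36 h): 480·exp(−0.04951·16) = 217.374 mg/L
Dose 6 (455 mg at t=45 h): 455·exp(−0.04951·7) = 321.734 mg/L
C(52) = 14.476 + 4.758 + 50.152 + 118.913 + 217.374 + 321.734 = 727.407 mg/L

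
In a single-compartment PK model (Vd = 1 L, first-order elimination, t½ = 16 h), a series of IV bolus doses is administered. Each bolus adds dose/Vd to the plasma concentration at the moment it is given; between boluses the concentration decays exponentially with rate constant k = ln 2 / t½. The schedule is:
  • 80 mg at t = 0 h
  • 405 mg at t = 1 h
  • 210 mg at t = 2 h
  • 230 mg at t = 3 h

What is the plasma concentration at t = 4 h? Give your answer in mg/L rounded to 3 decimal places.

k = ln 2 / 16 = 0.04332 per h
Dose 1 (80 mg at t=0 h): 80·exp(−0.04332·4) = 67.272 mg/L
Dose 2 (405 mg at t=1 h): 405·exp(−0.04332·3) = 355.641 mg/L
Dose 3 (210 mg at t=2 h): 210·exp(−0.04332·2) = 192.571 mg/L
Dose 4 (230 mg at t=3 h): 230·exp(−0.04332·1) = 220.249 mg/L
C(4) = 67.272 + 355.641 + 192.571 + 220.249 = 835.732 mg/L

835.732 mg/L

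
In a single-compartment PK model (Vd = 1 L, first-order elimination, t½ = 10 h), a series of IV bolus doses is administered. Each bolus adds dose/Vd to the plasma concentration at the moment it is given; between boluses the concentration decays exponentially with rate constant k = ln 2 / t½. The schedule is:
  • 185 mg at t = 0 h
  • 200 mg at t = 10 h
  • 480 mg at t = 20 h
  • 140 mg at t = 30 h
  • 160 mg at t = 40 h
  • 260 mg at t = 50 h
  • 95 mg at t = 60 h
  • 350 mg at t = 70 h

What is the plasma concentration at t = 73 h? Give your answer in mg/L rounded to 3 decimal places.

k = ln 2 / 10 = 0.06931 per h
Dose 1 (185 mg at t=0 h): 185·exp(−0.06931·73) = 1.174 mg/L
Dose 2 (200 mg at t=10 h): 200·exp(−0.06931·63) = 2.538 mg/L
Dose 3 (480 mg at t=20 h): 480·exp(−0.06931·53) = 12.184 mg/L
Dose 4 (140 mg at t=30 h): 140·exp(−0.06931·43) = 7.107 mg/L
Dose 5 (160 mg at t=40 h): 160·exp(−0.06931·33) = 16.245 mg/L
Dose 6 (260 mg at t=50 h): 260·exp(−0.06931·23) = 52.796 mg/L
Dose 7 (95 mg at t=60 h): 95·exp(−0.06931·13) = 38.582 mg/L
Dose 8 (350 mg at t=70 h): 350·exp(−0.06931·3) = 284.288 mg/L
C(73) = 1.174 + 2.538 + 12.184 + 7.107 + 16.245 + 52.796 + 38.582 + 284.288 = 414.915 mg/L

414.915 mg/L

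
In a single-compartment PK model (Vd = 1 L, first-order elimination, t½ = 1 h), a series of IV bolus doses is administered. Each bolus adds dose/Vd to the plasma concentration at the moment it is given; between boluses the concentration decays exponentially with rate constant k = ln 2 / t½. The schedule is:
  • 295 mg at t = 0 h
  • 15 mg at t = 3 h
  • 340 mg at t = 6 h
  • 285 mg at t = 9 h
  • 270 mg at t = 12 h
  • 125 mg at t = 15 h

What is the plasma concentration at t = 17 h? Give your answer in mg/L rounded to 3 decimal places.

40.970 mg/L

k = ln 2 / 1 = 0.69315 per h
Dose 1 (295 mg at t=0 h): 295·exp(−0.69315·17) = 0.002 mg/L
Dose 2 (15 mg at t=3 h): 15·exp(−0.69315·14) = 0.001 mg/L
Dose 3 (340 mg at t=6 h): 340·exp(−0.69315·11) = 0.166 mg/L
Dose 4 (285 mg at t=9 h): 285·exp(−0.69315·8) = 1.113 mg/L
Dose 5 (270 mg at t=12 h): 270·exp(−0.69315·5) = 8.438 mg/L
Dose 6 (125 mg at t=15 h): 125·exp(−0.69315·2) = 31.250 mg/L
C(17) = 0.002 + 0.001 + 0.166 + 1.113 + 8.438 + 31.250 = 40.970 mg/L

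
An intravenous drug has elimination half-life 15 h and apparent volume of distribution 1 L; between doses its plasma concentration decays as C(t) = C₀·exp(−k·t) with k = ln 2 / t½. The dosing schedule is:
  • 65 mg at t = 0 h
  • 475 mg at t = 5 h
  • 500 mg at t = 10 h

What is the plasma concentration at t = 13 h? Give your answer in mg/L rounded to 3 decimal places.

k = ln 2 / 15 = 0.04621 per h
Dose 1 (65 mg at t=0 h): 65·exp(−0.04621·13) = 35.647 mg/L
Dose 2 (475 mg at t=5 h): 475·exp(−0.04621·8) = 328.204 mg/L
Dose 3 (500 mg at t=10 h): 500·exp(−0.04621·3) = 435.275 mg/L
C(13) = 35.647 + 328.204 + 435.275 = 799.126 mg/L

799.126 mg/L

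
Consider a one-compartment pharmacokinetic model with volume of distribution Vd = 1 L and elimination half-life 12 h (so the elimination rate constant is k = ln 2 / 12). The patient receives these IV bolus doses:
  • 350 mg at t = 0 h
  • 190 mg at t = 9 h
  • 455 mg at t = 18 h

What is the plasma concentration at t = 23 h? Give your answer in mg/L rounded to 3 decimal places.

k = ln 2 / 12 = 0.05776 per h
Dose 1 (350 mg at t=0 h): 350·exp(−0.05776·23) = 92.703 mg/L
Dose 2 (190 mg at t=9 h): 190·exp(−0.05776·14) = 84.635 mg/L
Dose 3 (455 mg at t=18 h): 455·exp(−0.05776·5) = 340.865 mg/L
C(23) = 92.703 + 84.635 + 340.865 = 518.203 mg/L

518.203 mg/L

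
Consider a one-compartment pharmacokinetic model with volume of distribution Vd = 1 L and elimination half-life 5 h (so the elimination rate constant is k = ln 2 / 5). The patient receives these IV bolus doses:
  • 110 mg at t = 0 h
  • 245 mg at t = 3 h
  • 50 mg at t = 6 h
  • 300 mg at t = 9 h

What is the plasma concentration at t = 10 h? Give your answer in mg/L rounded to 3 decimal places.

410.220 mg/L

k = ln 2 / 5 = 0.13863 per h
Dose 1 (110 mg at t=0 h): 110·exp(−0.13863·10) = 27.500 mg/L
Dose 2 (245 mg at t=3 h): 245·exp(−0.13863·7) = 92.838 mg/L
Dose 3 (50 mg at t=6 h): 50·exp(−0.13863·4) = 28.717 mg/L
Dose 4 (300 mg at t=9 h): 300·exp(−0.13863·1) = 261.165 mg/L
C(10) = 27.500 + 92.838 + 28.717 + 261.165 = 410.220 mg/L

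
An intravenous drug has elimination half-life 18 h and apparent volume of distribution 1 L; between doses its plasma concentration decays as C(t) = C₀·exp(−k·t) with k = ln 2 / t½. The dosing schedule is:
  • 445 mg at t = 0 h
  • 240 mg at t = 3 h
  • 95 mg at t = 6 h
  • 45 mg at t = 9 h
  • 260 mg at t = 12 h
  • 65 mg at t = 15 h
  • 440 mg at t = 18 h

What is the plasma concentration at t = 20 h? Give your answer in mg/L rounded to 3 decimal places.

k = ln 2 / 18 = 0.03851 per h
Dose 1 (445 mg at t=0 h): 445·exp(−0.03851·20) = 206.007 mg/L
Dose 2 (240 mg at t=3 h): 240·exp(−0.03851·17) = 124.711 mg/L
Dose 3 (95 mg at t=6 h): 95·exp(−0.03851·14) = 55.410 mg/L
Dose 4 (45 mg at t=9 h): 45·exp(−0.03851·11) = 29.461 mg/L
Dose 5 (260 mg at t=12 h): 260·exp(−0.03851·8) = 191.065 mg/L
Dose 6 (65 mg at t=15 h): 65·exp(−0.03851·5) = 53.616 mg/L
Dose 7 (440 mg at t=18 h): 440·exp(−0.03851·2) = 407.385 mg/L
C(20) = 206.007 + 124.711 + 55.410 + 29.461 + 191.065 + 53.616 + 407.385 = 1067.656 mg/L

1067.656 mg/L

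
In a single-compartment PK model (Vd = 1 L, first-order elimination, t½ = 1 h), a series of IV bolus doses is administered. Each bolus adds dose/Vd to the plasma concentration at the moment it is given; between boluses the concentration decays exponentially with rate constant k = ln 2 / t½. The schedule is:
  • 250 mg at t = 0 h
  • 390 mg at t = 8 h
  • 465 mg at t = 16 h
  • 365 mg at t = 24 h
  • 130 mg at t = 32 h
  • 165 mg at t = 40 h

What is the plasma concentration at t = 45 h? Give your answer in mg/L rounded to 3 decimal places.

k = ln 2 / 1 = 0.69315 per h
Dose 1 (250 mg at t=0 h): 250·exp(−0.69315·45) = 0.000 mg/L
Dose 2 (390 mg at t=8 h): 390·exp(−0.69315·37) = 0.000 mg/L
Dose 3 (465 mg at t=16 h): 465·exp(−0.69315·29) = 0.000 mg/L
Dose 4 (365 mg at t=24 h): 365·exp(−0.69315·21) = 0.000 mg/L
Dose 5 (130 mg at t=32 h): 130·exp(−0.69315·13) = 0.016 mg/L
Dose 6 (165 mg at t=40 h): 165·exp(−0.69315·5) = 5.156 mg/L
C(45) = 0.000 + 0.000 + 0.000 + 0.000 + 0.016 + 5.156 = 5.172 mg/L

5.172 mg/L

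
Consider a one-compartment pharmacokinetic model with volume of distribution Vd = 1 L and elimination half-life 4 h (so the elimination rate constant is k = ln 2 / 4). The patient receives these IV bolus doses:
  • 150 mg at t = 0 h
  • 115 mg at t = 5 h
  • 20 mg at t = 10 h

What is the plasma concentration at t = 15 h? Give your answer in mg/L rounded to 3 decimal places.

k = ln 2 / 4 = 0.17329 per h
Dose 1 (150 mg at t=0 h): 150·exp(−0.17329·15) = 11.149 mg/L
Dose 2 (115 mg at t=5 h): 115·exp(−0.17329·10) = 20.329 mg/L
Dose 3 (20 mg at t=10 h): 20·exp(−0.17329·5) = 8.409 mg/L
C(15) = 11.149 + 20.329 + 8.409 = 39.887 mg/L

39.887 mg/L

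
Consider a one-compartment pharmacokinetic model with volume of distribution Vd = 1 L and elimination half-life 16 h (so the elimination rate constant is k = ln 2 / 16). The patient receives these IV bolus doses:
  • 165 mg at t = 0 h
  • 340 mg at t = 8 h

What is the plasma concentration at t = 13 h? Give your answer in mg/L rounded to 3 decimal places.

k = ln 2 / 16 = 0.04332 per h
Dose 1 (165 mg at t=0 h): 165·exp(−0.04332·13) = 93.950 mg/L
Dose 2 (340 mg at t=8 h): 340·exp(−0.04332·5) = 273.783 mg/L
C(13) = 93.950 + 273.783 = 367.733 mg/L

367.733 mg/L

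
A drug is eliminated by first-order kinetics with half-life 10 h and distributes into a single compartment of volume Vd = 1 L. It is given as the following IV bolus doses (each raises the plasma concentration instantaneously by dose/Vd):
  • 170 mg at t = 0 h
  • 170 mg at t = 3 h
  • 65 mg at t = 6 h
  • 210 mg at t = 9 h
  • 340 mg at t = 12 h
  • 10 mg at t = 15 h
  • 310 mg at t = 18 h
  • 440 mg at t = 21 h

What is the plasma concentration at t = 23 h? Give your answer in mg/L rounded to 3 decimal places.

943.206 mg/L

k = ln 2 / 10 = 0.06931 per h
Dose 1 (170 mg at t=0 h): 170·exp(−0.06931·23) = 34.521 mg/L
Dose 2 (170 mg at t=3 h): 170·exp(−0.06931·20) = 42.500 mg/L
Dose 3 (65 mg at t=6 h): 65·exp(−0.06931·17) = 20.006 mg/L
Dose 4 (210 mg at t=9 h): 210·exp(−0.06931·14) = 79.575 mg/L
Dose 5 (340 mg at t=12 h): 340·exp(−0.06931·11) = 158.616 mg/L
Dose 6 (10 mg at t=15 h): 10·exp(−0.06931·8) = 5.743 mg/L
Dose 7 (310 mg at t=18 h): 310·exp(−0.06931·5) = 219.203 mg/L
Dose 8 (440 mg at t=21 h): 440·exp(−0.06931·2) = 383.042 mg/L
C(23) = 34.521 + 42.500 + 20.006 + 79.575 + 158.616 + 5.743 + 219.203 + 383.042 = 943.206 mg/L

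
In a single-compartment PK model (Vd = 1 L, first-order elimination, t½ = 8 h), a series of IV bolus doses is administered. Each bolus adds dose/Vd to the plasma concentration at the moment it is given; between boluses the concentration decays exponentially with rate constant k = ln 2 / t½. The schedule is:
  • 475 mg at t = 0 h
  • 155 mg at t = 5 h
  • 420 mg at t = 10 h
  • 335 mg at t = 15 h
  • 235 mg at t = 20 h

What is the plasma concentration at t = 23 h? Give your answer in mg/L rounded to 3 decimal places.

k = ln 2 / 8 = 0.08664 per h
Dose 1 (475 mg at t=0 h): 475·exp(−0.08664·23) = 64.749 mg/L
Dose 2 (155 mg at t=5 h): 155·exp(−0.08664·18) = 32.585 mg/L
Dose 3 (420 mg at t=10 h): 420·exp(−0.08664·13) = 136.168 mg/L
Dose 4 (335 mg at t=15 h): 335·exp(−0.08664·8) = 167.500 mg/L
Dose 5 (235 mg at t=20 h): 235·exp(−0.08664·3) = 181.210 mg/L
C(23) = 64.749 + 32.585 + 136.168 + 167.500 + 181.210 = 582.212 mg/L

582.212 mg/L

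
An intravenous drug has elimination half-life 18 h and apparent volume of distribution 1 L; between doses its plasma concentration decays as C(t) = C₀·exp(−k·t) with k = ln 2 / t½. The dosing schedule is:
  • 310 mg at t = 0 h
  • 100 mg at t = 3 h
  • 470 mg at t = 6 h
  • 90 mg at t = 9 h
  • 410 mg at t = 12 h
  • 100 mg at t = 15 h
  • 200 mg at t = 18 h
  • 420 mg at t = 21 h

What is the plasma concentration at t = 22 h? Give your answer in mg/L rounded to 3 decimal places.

1420.269 mg/L

k = ln 2 / 18 = 0.03851 per h
Dose 1 (310 mg at t=0 h): 310·exp(−0.03851·22) = 132.873 mg/L
Dose 2 (100 mg at t=3 h): 100·exp(−0.03851·19) = 48.111 mg/L
Dose 3 (470 mg at t=6 h): 470·exp(−0.03851·16) = 253.814 mg/L
Dose 4 (90 mg at t=9 h): 90·exp(−0.03851·13) = 54.555 mg/L
Dose 5 (410 mg at t=12 h): 410·exp(−0.03851·10) = 278.962 mg/L
Dose 6 (100 mg at t=15 h): 100·exp(−0.03851·7) = 76.372 mg/L
Dose 7 (200 mg at t=18 h): 200·exp(−0.03851·4) = 171.449 mg/L
Dose 8 (420 mg at t=21 h): 420·exp(−0.03851·1) = 404.134 mg/L
C(22) = 132.873 + 48.111 + 253.814 + 54.555 + 278.962 + 76.372 + 171.449 + 404.134 = 1420.269 mg/L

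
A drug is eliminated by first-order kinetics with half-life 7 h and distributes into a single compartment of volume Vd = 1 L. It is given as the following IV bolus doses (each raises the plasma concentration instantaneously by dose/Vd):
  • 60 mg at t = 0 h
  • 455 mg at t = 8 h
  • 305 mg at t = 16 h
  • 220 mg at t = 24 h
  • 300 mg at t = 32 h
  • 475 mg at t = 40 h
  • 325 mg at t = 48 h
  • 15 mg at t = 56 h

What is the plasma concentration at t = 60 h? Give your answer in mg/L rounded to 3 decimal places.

k = ln 2 / 7 = 0.09902 per h
Dose 1 (60 mg at t=0 h): 60·exp(−0.09902·60) = 0.158 mg/L
Dose 2 (455 mg at t=8 h): 455·exp(−0.09902·52) = 2.641 mg/L
Dose 3 (305 mg at t=16 h): 305·exp(−0.09902·44) = 3.909 mg/L
Dose 4 (220 mg at t=24 h): 220·exp(−0.09902·36) = 6.227 mg/L
Dose 5 (300 mg at t=32 h): 300·exp(−0.09902·28) = 18.750 mg/L
Dose 6 (475 mg at t=40 h): 475·exp(−0.09902·20) = 65.555 mg/L
Dose 7 (325 mg at t=48 h): 325·exp(−0.09902·12) = 99.045 mg/L
Dose 8 (15 mg at t=56 h): 15·exp(−0.09902·4) = 10.094 mg/L
C(60) = 0.158 + 2.641 + 3.909 + 6.227 + 18.750 + 65.555 + 99.045 + 10.094 = 206.380 mg/L

206.380 mg/L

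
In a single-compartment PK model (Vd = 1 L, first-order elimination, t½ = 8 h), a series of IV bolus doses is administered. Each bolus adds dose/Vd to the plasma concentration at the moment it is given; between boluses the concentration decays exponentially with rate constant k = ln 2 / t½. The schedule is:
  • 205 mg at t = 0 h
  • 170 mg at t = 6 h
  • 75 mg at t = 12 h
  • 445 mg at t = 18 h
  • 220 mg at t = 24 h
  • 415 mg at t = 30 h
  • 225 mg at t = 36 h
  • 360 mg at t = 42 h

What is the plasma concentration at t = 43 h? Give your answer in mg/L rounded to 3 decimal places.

k = ln 2 / 8 = 0.08664 per h
Dose 1 (205 mg at t=0 h): 205·exp(−0.08664·43) = 4.940 mg/L
Dose 2 (170 mg at t=6 h): 170·exp(−0.08664·37) = 6.889 mg/L
Dose 3 (75 mg at t=12 h): 75·exp(−0.08664·31) = 5.112 mg/L
Dose 4 (445 mg at t=18 h): 445·exp(−0.08664·25) = 51.008 mg/L
Dose 5 (220 mg at t=24 h): 220·exp(−0.08664·19) = 42.411 mg/L
Dose 6 (415 mg at t=30 h): 415·exp(−0.08664·13) = 134.547 mg/L
Dose 7 (225 mg at t=36 h): 225·exp(−0.08664·7) = 122.682 mg/L
Dose 8 (360 mg at t=42 h): 360·exp(−0.08664·1) = 330.121 mg/L
C(43) = 4.940 + 6.889 + 5.112 + 51.008 + 42.411 + 134.547 + 122.682 + 330.121 = 697.711 mg/L

697.711 mg/L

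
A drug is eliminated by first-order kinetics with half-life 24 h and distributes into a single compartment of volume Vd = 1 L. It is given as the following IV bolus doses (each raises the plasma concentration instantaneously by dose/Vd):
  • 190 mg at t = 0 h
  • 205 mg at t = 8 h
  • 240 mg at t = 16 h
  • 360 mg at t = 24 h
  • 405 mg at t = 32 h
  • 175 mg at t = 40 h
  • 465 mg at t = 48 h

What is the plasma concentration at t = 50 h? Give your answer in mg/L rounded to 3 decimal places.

1176.395 mg/L

k = ln 2 / 24 = 0.02888 per h
Dose 1 (190 mg at t=0 h): 190·exp(−0.02888·50) = 44.834 mg/L
Dose 2 (205 mg at t=8 h): 205·exp(−0.02888·42) = 60.947 mg/L
Dose 3 (240 mg at t=16 h): 240·exp(−0.02888·34) = 89.898 mg/L
Dose 4 (360 mg at t=24 h): 360·exp(−0.02888·26) = 169.897 mg/L
Dose 5 (405 mg at t=32 h): 405·exp(−0.02888·18) = 240.814 mg/L
Dose 6 (175 mg at t=40 h): 175·exp(−0.02888·10) = 131.102 mg/L
Dose 7 (465 mg at t=48 h): 465·exp(−0.02888·2) = 438.902 mg/L
C(50) = 44.834 + 60.947 + 89.898 + 169.897 + 240.814 + 131.102 + 438.902 = 1176.395 mg/L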